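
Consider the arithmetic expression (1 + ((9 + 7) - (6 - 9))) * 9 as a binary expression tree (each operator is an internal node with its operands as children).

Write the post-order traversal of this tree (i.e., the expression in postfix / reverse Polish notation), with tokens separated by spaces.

Post-order on an expression tree gives postfix notation: for each operator, emit left operand, right operand, then the operator.

1 9 7 + 6 9 - - + 9 *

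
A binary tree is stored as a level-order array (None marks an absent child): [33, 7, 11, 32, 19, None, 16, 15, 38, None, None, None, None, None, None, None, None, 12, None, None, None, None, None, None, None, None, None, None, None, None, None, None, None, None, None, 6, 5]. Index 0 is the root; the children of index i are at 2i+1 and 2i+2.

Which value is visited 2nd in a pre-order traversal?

Pre-order visits the node, then its left subtree, then its right subtree.
Visit 33.
At 33: go left to 7.
  Visit 7.
  At 7: go left to 32.
    Visit 32.
    At 32: go left to 15.
      15 is a leaf — visit 15.
    At 32: go right to 38.
      Visit 38.
      At 38: go left to 12.
        Visit 12.
        At 12: go left to 6.
          6 is a leaf — visit 6.
        At 12: go right to 5.
          5 is a leaf — visit 5.
      At 38: no right child.
  At 7: go right to 19.
    19 is a leaf — visit 19.
At 33: go right to 11.
  Visit 11.
  At 11: no left child.
  At 11: go right to 16.
    16 is a leaf — visit 16.
Full pre-order sequence: 33, 7, 32, 15, 38, 12, 6, 5, 19, 11, 16.

7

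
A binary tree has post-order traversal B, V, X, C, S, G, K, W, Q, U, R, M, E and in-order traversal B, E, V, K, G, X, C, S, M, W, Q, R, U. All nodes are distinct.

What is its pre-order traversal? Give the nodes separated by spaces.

The last element of post-order is the root; it splits in-order into left and right subtrees.
Root E: left subtree has 1 node {B}, right has 11 {V, K, G, X, C, S, M, W, Q, R, U}.
  Root M: left subtree has 6 nodes {V, K, G, X, C, S}, right has 4 {W, Q, R, U}.
    Root K: left subtree has 1 node {V}, right has 4 {G, X, C, S}.
      Root G: left subtree has 0 nodes { }, right has 3 {X, C, S}.
        Root S: left subtree has 2 nodes {X, C}, right has 0 { }.
          Root C: left subtree has 1 node {X}, right has 0 { }.
    Root R: left subtree has 2 nodes {W, Q}, right has 1 {U}.
      Root Q: left subtree has 1 node {W}, right has 0 { }.

E B M K V G S C X R Q W U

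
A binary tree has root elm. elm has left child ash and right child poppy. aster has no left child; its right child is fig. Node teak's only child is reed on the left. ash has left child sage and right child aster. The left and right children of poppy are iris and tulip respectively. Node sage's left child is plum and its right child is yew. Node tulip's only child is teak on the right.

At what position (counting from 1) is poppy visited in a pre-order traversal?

8

Pre-order visits the node, then its left subtree, then its right subtree.
Visit elm.
At elm: go left to ash.
  Visit ash.
  At ash: go left to sage.
    Visit sage.
    At sage: go left to plum.
      plum is a leaf — visit plum.
    At sage: go right to yew.
      yew is a leaf — visit yew.
  At ash: go right to aster.
    Visit aster.
    At aster: no left child.
    At aster: go right to fig.
      fig is a leaf — visit fig.
At elm: go right to poppy.
  Visit poppy.
  At poppy: go left to iris.
    iris is a leaf — visit iris.
  At poppy: go right to tulip.
    Visit tulip.
    At tulip: no left child.
    At tulip: go right to teak.
      Visit teak.
      At teak: go left to reed.
        reed is a leaf — visit reed.
      At teak: no right child.
Full pre-order sequence: elm, ash, sage, plum, yew, aster, fig, poppy, iris, tulip, teak, reed.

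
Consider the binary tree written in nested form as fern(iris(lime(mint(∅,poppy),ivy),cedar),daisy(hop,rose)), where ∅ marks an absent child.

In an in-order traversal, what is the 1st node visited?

In-order visits the left subtree, then the node, then the right subtree.
At fern: go left to iris.
  At iris: go left to lime.
    At lime: go left to mint.
      At mint: no left child.
      Visit mint.
      At mint: go right to poppy.
        poppy is a leaf — visit poppy.
    Visit lime.
    At lime: go right to ivy.
      ivy is a leaf — visit ivy.
  Visit iris.
  At iris: go right to cedar.
    cedar is a leaf — visit cedar.
Visit fern.
At fern: go right to daisy.
  At daisy: go left to hop.
    hop is a leaf — visit hop.
  Visit daisy.
  At daisy: go right to rose.
    rose is a leaf — visit rose.
Full in-order sequence: mint, poppy, lime, ivy, iris, cedar, fern, hop, daisy, rose.

mint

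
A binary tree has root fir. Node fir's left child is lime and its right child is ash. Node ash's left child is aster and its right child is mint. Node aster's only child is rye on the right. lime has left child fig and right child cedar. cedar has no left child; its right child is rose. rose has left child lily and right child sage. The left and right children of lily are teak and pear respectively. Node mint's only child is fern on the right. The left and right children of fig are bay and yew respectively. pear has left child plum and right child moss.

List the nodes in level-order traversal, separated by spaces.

Level-order visits nodes level by level from the root, left to right within each level.
Level 0: fir
Level 1: lime, ash
Level 2: fig, cedar, aster, mint
Level 3: bay, yew, rose, rye, fern
Level 4: lily, sage
Level 5: teak, pear
Level 6: plum, moss

fir lime ash fig cedar aster mint bay yew rose rye fern lily sage teak pear plum moss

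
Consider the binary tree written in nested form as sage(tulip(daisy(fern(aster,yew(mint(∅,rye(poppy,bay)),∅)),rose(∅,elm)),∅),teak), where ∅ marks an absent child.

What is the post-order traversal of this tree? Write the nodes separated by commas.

Post-order visits the left subtree, then the right subtree, then the node.
At sage: go left to tulip.
  At tulip: go left to daisy.
    At daisy: go left to fern.
      At fern: go left to aster.
        aster is a leaf — visit aster.
      At fern: go right to yew.
        At yew: go left to mint.
          At mint: no left child.
          At mint: go right to rye.
            At rye: go left to poppy.
              poppy is a leaf — visit poppy.
            At rye: go right to bay.
              bay is a leaf — visit bay.
            Visit rye.
          Visit mint.
        At yew: no right child.
        Visit yew.
      Visit fern.
    At daisy: go right to rose.
      At rose: no left child.
      At rose: go right to elm.
        elm is a leaf — visit elm.
      Visit rose.
    Visit daisy.
  At tulip: no right child.
  Visit tulip.
At sage: go right to teak.
  teak is a leaf — visit teak.
Visit sage.

aster, poppy, bay, rye, mint, yew, fern, elm, rose, daisy, tulip, teak, sage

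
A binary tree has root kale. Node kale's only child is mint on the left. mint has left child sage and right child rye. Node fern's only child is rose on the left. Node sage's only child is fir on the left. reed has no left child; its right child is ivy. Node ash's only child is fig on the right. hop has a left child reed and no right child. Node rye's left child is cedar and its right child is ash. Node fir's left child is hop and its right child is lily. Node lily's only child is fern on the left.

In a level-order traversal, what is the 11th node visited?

reed

Level-order visits nodes level by level from the root, left to right within each level.
Level 0: kale
Level 1: mint
Level 2: sage, rye
Level 3: fir, cedar, ash
Level 4: hop, lily, fig
Level 5: reed, fern
Level 6: ivy, rose
Full level-order sequence: kale, mint, sage, rye, fir, cedar, ash, hop, lily, fig, reed, fern, ivy, rose.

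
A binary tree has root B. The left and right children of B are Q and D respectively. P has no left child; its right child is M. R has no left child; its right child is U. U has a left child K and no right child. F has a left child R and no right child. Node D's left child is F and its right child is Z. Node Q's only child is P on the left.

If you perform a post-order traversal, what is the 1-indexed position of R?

Post-order visits the left subtree, then the right subtree, then the node.
At B: go left to Q.
  At Q: go left to P.
    At P: no left child.
    At P: go right to M.
      M is a leaf — visit M.
    Visit P.
  At Q: no right child.
  Visit Q.
At B: go right to D.
  At D: go left to F.
    At F: go left to R.
      At R: no left child.
      At R: go right to U.
        At U: go left to K.
          K is a leaf — visit K.
        At U: no right child.
        Visit U.
      Visit R.
    At F: no right child.
    Visit F.
  At D: go right to Z.
    Z is a leaf — visit Z.
  Visit D.
Visit B.
Full post-order sequence: M, P, Q, K, U, R, F, Z, D, B.

6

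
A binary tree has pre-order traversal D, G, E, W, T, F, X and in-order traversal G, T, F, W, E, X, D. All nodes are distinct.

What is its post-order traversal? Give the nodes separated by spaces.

F T W X E G D

The first element of pre-order is the root; it splits in-order into left and right subtrees.
Root D: left subtree has 6 nodes {G, T, F, W, E, X}, right has 0 { }.
  Root G: left subtree has 0 nodes { }, right has 5 {T, F, W, E, X}.
    Root E: left subtree has 3 nodes {T, F, W}, right has 1 {X}.
      Root W: left subtree has 2 nodes {T, F}, right has 0 { }.
        Root T: left subtree has 0 nodes { }, right has 1 {F}.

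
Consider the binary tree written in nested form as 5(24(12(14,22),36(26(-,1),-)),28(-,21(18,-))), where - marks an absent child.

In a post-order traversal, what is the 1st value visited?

14

Post-order visits the left subtree, then the right subtree, then the node.
At 5: go left to 24.
  At 24: go left to 12.
    At 12: go left to 14.
      14 is a leaf — visit 14.
    At 12: go right to 22.
      22 is a leaf — visit 22.
    Visit 12.
  At 24: go right to 36.
    At 36: go left to 26.
      At 26: no left child.
      At 26: go right to 1.
        1 is a leaf — visit 1.
      Visit 26.
    At 36: no right child.
    Visit 36.
  Visit 24.
At 5: go right to 28.
  At 28: no left child.
  At 28: go right to 21.
    At 21: go left to 18.
      18 is a leaf — visit 18.
    At 21: no right child.
    Visit 21.
  Visit 28.
Visit 5.
Full post-order sequence: 14, 22, 12, 1, 26, 36, 24, 18, 21, 28, 5.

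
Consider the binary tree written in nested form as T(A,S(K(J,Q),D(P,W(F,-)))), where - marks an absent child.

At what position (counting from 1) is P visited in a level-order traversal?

8

Level-order visits nodes level by level from the root, left to right within each level.
Level 0: T
Level 1: A, S
Level 2: K, D
Level 3: J, Q, P, W
Level 4: F
Full level-order sequence: T, A, S, K, D, J, Q, P, W, F.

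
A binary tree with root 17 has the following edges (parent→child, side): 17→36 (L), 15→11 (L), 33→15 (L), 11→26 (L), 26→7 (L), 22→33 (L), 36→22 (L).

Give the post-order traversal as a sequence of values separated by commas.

Post-order visits the left subtree, then the right subtree, then the node.
At 17: go left to 36.
  At 36: go left to 22.
    At 22: go left to 33.
      At 33: go left to 15.
        At 15: go left to 11.
          At 11: go left to 26.
            At 26: go left to 7.
              7 is a leaf — visit 7.
            At 26: no right child.
            Visit 26.
          At 11: no right child.
          Visit 11.
        At 15: no right child.
        Visit 15.
      At 33: no right child.
      Visit 33.
    At 22: no right child.
    Visit 22.
  At 36: no right child.
  Visit 36.
At 17: no right child.
Visit 17.

7, 26, 11, 15, 33, 22, 36, 17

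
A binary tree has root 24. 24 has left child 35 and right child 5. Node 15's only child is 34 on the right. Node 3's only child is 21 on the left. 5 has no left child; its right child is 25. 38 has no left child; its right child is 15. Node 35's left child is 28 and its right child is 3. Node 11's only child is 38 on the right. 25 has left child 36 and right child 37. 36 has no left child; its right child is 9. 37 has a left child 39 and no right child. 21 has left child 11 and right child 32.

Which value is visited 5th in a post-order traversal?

11

Post-order visits the left subtree, then the right subtree, then the node.
At 24: go left to 35.
  At 35: go left to 28.
    28 is a leaf — visit 28.
  At 35: go right to 3.
    At 3: go left to 21.
      At 21: go left to 11.
        At 11: no left child.
        At 11: go right to 38.
          At 38: no left child.
          At 38: go right to 15.
            At 15: no left child.
            At 15: go right to 34.
              34 is a leaf — visit 34.
            Visit 15.
          Visit 38.
        Visit 11.
      At 21: go right to 32.
        32 is a leaf — visit 32.
      Visit 21.
    At 3: no right child.
    Visit 3.
  Visit 35.
At 24: go right to 5.
  At 5: no left child.
  At 5: go right to 25.
    At 25: go left to 36.
      At 36: no left child.
      At 36: go right to 9.
        9 is a leaf — visit 9.
      Visit 36.
    At 25: go right to 37.
      At 37: go left to 39.
        39 is a leaf — visit 39.
      At 37: no right child.
      Visit 37.
    Visit 25.
  Visit 5.
Visit 24.
Full post-order sequence: 28, 34, 15, 38, 11, 32, 21, 3, 35, 9, 36, 39, 37, 25, 5, 24.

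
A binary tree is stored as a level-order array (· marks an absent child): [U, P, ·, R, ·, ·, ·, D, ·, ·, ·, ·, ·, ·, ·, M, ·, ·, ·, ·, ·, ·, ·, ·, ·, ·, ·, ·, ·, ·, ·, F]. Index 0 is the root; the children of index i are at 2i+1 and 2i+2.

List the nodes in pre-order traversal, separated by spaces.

Pre-order visits the node, then its left subtree, then its right subtree.
Visit U.
At U: go left to P.
  Visit P.
  At P: go left to R.
    Visit R.
    At R: go left to D.
      Visit D.
      At D: go left to M.
        Visit M.
        At M: go left to F.
          F is a leaf — visit F.
        At M: no right child.
      At D: no right child.
    At R: no right child.
  At P: no right child.
At U: no right child.

U P R D M F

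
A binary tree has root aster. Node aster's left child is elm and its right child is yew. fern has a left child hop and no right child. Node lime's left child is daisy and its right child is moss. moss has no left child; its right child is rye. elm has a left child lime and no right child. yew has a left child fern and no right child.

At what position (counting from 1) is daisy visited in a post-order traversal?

Post-order visits the left subtree, then the right subtree, then the node.
At aster: go left to elm.
  At elm: go left to lime.
    At lime: go left to daisy.
      daisy is a leaf — visit daisy.
    At lime: go right to moss.
      At moss: no left child.
      At moss: go right to rye.
        rye is a leaf — visit rye.
      Visit moss.
    Visit lime.
  At elm: no right child.
  Visit elm.
At aster: go right to yew.
  At yew: go left to fern.
    At fern: go left to hop.
      hop is a leaf — visit hop.
    At fern: no right child.
    Visit fern.
  At yew: no right child.
  Visit yew.
Visit aster.
Full post-order sequence: daisy, rye, moss, lime, elm, hop, fern, yew, aster.

1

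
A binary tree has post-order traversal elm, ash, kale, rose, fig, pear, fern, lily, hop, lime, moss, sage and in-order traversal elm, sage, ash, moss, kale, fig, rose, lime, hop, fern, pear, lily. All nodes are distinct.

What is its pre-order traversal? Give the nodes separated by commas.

sage, elm, moss, ash, lime, fig, kale, rose, hop, lily, fern, pear

The last element of post-order is the root; it splits in-order into left and right subtrees.
Root sage: left subtree has 1 node {elm}, right has 10 {ash, moss, kale, fig, rose, lime, hop, fern, pear, lily}.
  Root moss: left subtree has 1 node {ash}, right has 8 {kale, fig, rose, lime, hop, fern, pear, lily}.
    Root lime: left subtree has 3 nodes {kale, fig, rose}, right has 4 {hop, fern, pear, lily}.
      Root fig: left subtree has 1 node {kale}, right has 1 {rose}.
      Root hop: left subtree has 0 nodes { }, right has 3 {fern, pear, lily}.
        Root lily: left subtree has 2 nodes {fern, pear}, right has 0 { }.
          Root fern: left subtree has 0 nodes { }, right has 1 {pear}.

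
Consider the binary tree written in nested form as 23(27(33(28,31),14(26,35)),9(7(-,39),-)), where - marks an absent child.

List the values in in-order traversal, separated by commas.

28, 33, 31, 27, 26, 14, 35, 23, 7, 39, 9

In-order visits the left subtree, then the node, then the right subtree.
At 23: go left to 27.
  At 27: go left to 33.
    At 33: go left to 28.
      28 is a leaf — visit 28.
    Visit 33.
    At 33: go right to 31.
      31 is a leaf — visit 31.
  Visit 27.
  At 27: go right to 14.
    At 14: go left to 26.
      26 is a leaf — visit 26.
    Visit 14.
    At 14: go right to 35.
      35 is a leaf — visit 35.
Visit 23.
At 23: go right to 9.
  At 9: go left to 7.
    At 7: no left child.
    Visit 7.
    At 7: go right to 39.
      39 is a leaf — visit 39.
  Visit 9.
  At 9: no right child.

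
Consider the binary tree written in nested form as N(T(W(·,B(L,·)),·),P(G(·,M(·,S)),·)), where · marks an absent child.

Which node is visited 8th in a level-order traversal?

Level-order visits nodes level by level from the root, left to right within each level.
Level 0: N
Level 1: T, P
Level 2: W, G
Level 3: B, M
Level 4: L, S
Full level-order sequence: N, T, P, W, G, B, M, L, S.

L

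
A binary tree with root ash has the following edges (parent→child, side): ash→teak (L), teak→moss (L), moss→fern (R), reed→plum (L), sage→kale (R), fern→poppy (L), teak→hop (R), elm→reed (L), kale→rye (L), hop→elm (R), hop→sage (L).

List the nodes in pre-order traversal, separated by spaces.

Pre-order visits the node, then its left subtree, then its right subtree.
Visit ash.
At ash: go left to teak.
  Visit teak.
  At teak: go left to moss.
    Visit moss.
    At moss: no left child.
    At moss: go right to fern.
      Visit fern.
      At fern: go left to poppy.
        poppy is a leaf — visit poppy.
      At fern: no right child.
  At teak: go right to hop.
    Visit hop.
    At hop: go left to sage.
      Visit sage.
      At sage: no left child.
      At sage: go right to kale.
        Visit kale.
        At kale: go left to rye.
          rye is a leaf — visit rye.
        At kale: no right child.
    At hop: go right to elm.
      Visit elm.
      At elm: go left to reed.
        Visit reed.
        At reed: go left to plum.
          plum is a leaf — visit plum.
        At reed: no right child.
      At elm: no right child.
At ash: no right child.

ash teak moss fern poppy hop sage kale rye elm reed plum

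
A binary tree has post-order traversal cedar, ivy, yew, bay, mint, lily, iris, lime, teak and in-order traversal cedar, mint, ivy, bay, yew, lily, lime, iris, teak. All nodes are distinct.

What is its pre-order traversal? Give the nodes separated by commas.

The last element of post-order is the root; it splits in-order into left and right subtrees.
Root teak: left subtree has 8 nodes {cedar, mint, ivy, bay, yew, lily, lime, iris}, right has 0 { }.
  Root lime: left subtree has 6 nodes {cedar, mint, ivy, bay, yew, lily}, right has 1 {iris}.
    Root lily: left subtree has 5 nodes {cedar, mint, ivy, bay, yew}, right has 0 { }.
      Root mint: left subtree has 1 node {cedar}, right has 3 {ivy, bay, yew}.
        Root bay: left subtree has 1 node {ivy}, right has 1 {yew}.

teak, lime, lily, mint, cedar, bay, ivy, yew, iris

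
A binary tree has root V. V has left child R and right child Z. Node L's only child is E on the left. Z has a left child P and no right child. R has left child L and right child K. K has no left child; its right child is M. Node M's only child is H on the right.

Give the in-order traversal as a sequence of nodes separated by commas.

E, L, R, K, M, H, V, P, Z

In-order visits the left subtree, then the node, then the right subtree.
At V: go left to R.
  At R: go left to L.
    At L: go left to E.
      E is a leaf — visit E.
    Visit L.
    At L: no right child.
  Visit R.
  At R: go right to K.
    At K: no left child.
    Visit K.
    At K: go right to M.
      At M: no left child.
      Visit M.
      At M: go right to H.
        H is a leaf — visit H.
Visit V.
At V: go right to Z.
  At Z: go left to P.
    P is a leaf — visit P.
  Visit Z.
  At Z: no right child.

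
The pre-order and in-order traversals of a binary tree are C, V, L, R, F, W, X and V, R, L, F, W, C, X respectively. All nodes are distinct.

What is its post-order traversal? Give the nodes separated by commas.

The first element of pre-order is the root; it splits in-order into left and right subtrees.
Root C: left subtree has 5 nodes {V, R, L, F, W}, right has 1 {X}.
  Root V: left subtree has 0 nodes { }, right has 4 {R, L, F, W}.
    Root L: left subtree has 1 node {R}, right has 2 {F, W}.
      Root F: left subtree has 0 nodes { }, right has 1 {W}.

R, W, F, L, V, X, C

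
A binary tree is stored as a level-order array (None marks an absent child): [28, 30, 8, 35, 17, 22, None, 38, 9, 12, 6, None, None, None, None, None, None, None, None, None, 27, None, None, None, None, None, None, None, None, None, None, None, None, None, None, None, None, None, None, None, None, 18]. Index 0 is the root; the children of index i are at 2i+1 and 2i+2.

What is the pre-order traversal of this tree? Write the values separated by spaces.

Pre-order visits the node, then its left subtree, then its right subtree.
Visit 28.
At 28: go left to 30.
  Visit 30.
  At 30: go left to 35.
    Visit 35.
    At 35: go left to 38.
      38 is a leaf — visit 38.
    At 35: go right to 9.
      9 is a leaf — visit 9.
  At 30: go right to 17.
    Visit 17.
    At 17: go left to 12.
      Visit 12.
      At 12: no left child.
      At 12: go right to 27.
        Visit 27.
        At 27: go left to 18.
          18 is a leaf — visit 18.
        At 27: no right child.
    At 17: go right to 6.
      6 is a leaf — visit 6.
At 28: go right to 8.
  Visit 8.
  At 8: go left to 22.
    22 is a leaf — visit 22.
  At 8: no right child.

28 30 35 38 9 17 12 27 18 6 8 22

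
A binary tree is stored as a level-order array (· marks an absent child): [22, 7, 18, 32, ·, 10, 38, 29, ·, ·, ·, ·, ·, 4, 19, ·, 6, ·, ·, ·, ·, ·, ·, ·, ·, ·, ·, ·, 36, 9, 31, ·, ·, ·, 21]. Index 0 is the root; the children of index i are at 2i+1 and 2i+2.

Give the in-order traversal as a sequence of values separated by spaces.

29 6 21 32 7 22 10 18 4 36 38 9 19 31

In-order visits the left subtree, then the node, then the right subtree.
At 22: go left to 7.
  At 7: go left to 32.
    At 32: go left to 29.
      At 29: no left child.
      Visit 29.
      At 29: go right to 6.
        At 6: no left child.
        Visit 6.
        At 6: go right to 21.
          21 is a leaf — visit 21.
    Visit 32.
    At 32: no right child.
  Visit 7.
  At 7: no right child.
Visit 22.
At 22: go right to 18.
  At 18: go left to 10.
    10 is a leaf — visit 10.
  Visit 18.
  At 18: go right to 38.
    At 38: go left to 4.
      At 4: no left child.
      Visit 4.
      At 4: go right to 36.
        36 is a leaf — visit 36.
    Visit 38.
    At 38: go right to 19.
      At 19: go left to 9.
        9 is a leaf — visit 9.
      Visit 19.
      At 19: go right to 31.
        31 is a leaf — visit 31.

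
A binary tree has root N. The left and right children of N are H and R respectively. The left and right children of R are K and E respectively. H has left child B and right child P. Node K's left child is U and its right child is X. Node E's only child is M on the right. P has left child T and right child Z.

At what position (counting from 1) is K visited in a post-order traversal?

8

Post-order visits the left subtree, then the right subtree, then the node.
At N: go left to H.
  At H: go left to B.
    B is a leaf — visit B.
  At H: go right to P.
    At P: go left to T.
      T is a leaf — visit T.
    At P: go right to Z.
      Z is a leaf — visit Z.
    Visit P.
  Visit H.
At N: go right to R.
  At R: go left to K.
    At K: go left to U.
      U is a leaf — visit U.
    At K: go right to X.
      X is a leaf — visit X.
    Visit K.
  At R: go right to E.
    At E: no left child.
    At E: go right to M.
      M is a leaf — visit M.
    Visit E.
  Visit R.
Visit N.
Full post-order sequence: B, T, Z, P, H, U, X, K, M, E, R, N.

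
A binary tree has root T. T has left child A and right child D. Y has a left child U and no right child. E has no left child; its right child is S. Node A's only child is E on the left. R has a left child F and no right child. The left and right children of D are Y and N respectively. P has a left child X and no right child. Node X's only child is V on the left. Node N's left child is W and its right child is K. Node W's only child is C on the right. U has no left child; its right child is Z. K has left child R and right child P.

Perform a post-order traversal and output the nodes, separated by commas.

S, E, A, Z, U, Y, C, W, F, R, V, X, P, K, N, D, T

Post-order visits the left subtree, then the right subtree, then the node.
At T: go left to A.
  At A: go left to E.
    At E: no left child.
    At E: go right to S.
      S is a leaf — visit S.
    Visit E.
  At A: no right child.
  Visit A.
At T: go right to D.
  At D: go left to Y.
    At Y: go left to U.
      At U: no left child.
      At U: go right to Z.
        Z is a leaf — visit Z.
      Visit U.
    At Y: no right child.
    Visit Y.
  At D: go right to N.
    At N: go left to W.
      At W: no left child.
      At W: go right to C.
        C is a leaf — visit C.
      Visit W.
    At N: go right to K.
      At K: go left to R.
        At R: go left to F.
          F is a leaf — visit F.
        At R: no right child.
        Visit R.
      At K: go right to P.
        At P: go left to X.
          At X: go left to V.
            V is a leaf — visit V.
          At X: no right child.
          Visit X.
        At P: no right child.
        Visit P.
      Visit K.
    Visit N.
  Visit D.
Visit T.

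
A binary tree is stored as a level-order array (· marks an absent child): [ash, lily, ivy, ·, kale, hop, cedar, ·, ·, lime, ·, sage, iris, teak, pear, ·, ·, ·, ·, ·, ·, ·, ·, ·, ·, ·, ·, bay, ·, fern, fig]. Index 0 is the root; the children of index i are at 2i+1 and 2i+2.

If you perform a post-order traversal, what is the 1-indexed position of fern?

9

Post-order visits the left subtree, then the right subtree, then the node.
At ash: go left to lily.
  At lily: no left child.
  At lily: go right to kale.
    At kale: go left to lime.
      lime is a leaf — visit lime.
    At kale: no right child.
    Visit kale.
  Visit lily.
At ash: go right to ivy.
  At ivy: go left to hop.
    At hop: go left to sage.
      sage is a leaf — visit sage.
    At hop: go right to iris.
      iris is a leaf — visit iris.
    Visit hop.
  At ivy: go right to cedar.
    At cedar: go left to teak.
      At teak: go left to bay.
        bay is a leaf — visit bay.
      At teak: no right child.
      Visit teak.
    At cedar: go right to pear.
      At pear: go left to fern.
        fern is a leaf — visit fern.
      At pear: go right to fig.
        fig is a leaf — visit fig.
      Visit pear.
    Visit cedar.
  Visit ivy.
Visit ash.
Full post-order sequence: lime, kale, lily, sage, iris, hop, bay, teak, fern, fig, pear, cedar, ivy, ash.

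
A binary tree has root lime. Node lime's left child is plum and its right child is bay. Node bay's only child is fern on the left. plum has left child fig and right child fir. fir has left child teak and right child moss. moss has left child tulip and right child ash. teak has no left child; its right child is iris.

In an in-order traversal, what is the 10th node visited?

In-order visits the left subtree, then the node, then the right subtree.
At lime: go left to plum.
  At plum: go left to fig.
    fig is a leaf — visit fig.
  Visit plum.
  At plum: go right to fir.
    At fir: go left to teak.
      At teak: no left child.
      Visit teak.
      At teak: go right to iris.
        iris is a leaf — visit iris.
    Visit fir.
    At fir: go right to moss.
      At moss: go left to tulip.
        tulip is a leaf — visit tulip.
      Visit moss.
      At moss: go right to ash.
        ash is a leaf — visit ash.
Visit lime.
At lime: go right to bay.
  At bay: go left to fern.
    fern is a leaf — visit fern.
  Visit bay.
  At bay: no right child.
Full in-order sequence: fig, plum, teak, iris, fir, tulip, moss, ash, lime, fern, bay.

fern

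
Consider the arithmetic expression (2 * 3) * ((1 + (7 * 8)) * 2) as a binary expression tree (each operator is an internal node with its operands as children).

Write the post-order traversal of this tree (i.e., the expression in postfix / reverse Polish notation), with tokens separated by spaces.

2 3 * 1 7 8 * + 2 * *

Post-order on an expression tree gives postfix notation: for each operator, emit left operand, right operand, then the operator.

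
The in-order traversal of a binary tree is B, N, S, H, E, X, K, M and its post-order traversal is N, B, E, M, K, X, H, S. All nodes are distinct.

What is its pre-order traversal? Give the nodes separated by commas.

The last element of post-order is the root; it splits in-order into left and right subtrees.
Root S: left subtree has 2 nodes {B, N}, right has 5 {H, E, X, K, M}.
  Root B: left subtree has 0 nodes { }, right has 1 {N}.
  Root H: left subtree has 0 nodes { }, right has 4 {E, X, K, M}.
    Root X: left subtree has 1 node {E}, right has 2 {K, M}.
      Root K: left subtree has 0 nodes { }, right has 1 {M}.

S, B, N, H, X, E, K, M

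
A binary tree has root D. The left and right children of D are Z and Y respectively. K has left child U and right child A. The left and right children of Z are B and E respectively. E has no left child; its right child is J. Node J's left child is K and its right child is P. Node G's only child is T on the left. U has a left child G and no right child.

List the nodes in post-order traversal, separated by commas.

Post-order visits the left subtree, then the right subtree, then the node.
At D: go left to Z.
  At Z: go left to B.
    B is a leaf — visit B.
  At Z: go right to E.
    At E: no left child.
    At E: go right to J.
      At J: go left to K.
        At K: go left to U.
          At U: go left to G.
            At G: go left to T.
              T is a leaf — visit T.
            At G: no right child.
            Visit G.
          At U: no right child.
          Visit U.
        At K: go right to A.
          A is a leaf — visit A.
        Visit K.
      At J: go right to P.
        P is a leaf — visit P.
      Visit J.
    Visit E.
  Visit Z.
At D: go right to Y.
  Y is a leaf — visit Y.
Visit D.

B, T, G, U, A, K, P, J, E, Z, Y, D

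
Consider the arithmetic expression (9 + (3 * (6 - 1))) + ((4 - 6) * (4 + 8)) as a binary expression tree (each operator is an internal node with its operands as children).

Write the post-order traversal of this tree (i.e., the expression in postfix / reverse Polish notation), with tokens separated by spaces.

9 3 6 1 - * + 4 6 - 4 8 + * +

Post-order on an expression tree gives postfix notation: for each operator, emit left operand, right operand, then the operator.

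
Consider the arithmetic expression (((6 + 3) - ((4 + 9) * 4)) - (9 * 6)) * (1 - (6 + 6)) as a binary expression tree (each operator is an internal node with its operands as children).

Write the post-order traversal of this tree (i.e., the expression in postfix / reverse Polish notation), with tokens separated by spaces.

Post-order on an expression tree gives postfix notation: for each operator, emit left operand, right operand, then the operator.

6 3 + 4 9 + 4 * - 9 6 * - 1 6 6 + - *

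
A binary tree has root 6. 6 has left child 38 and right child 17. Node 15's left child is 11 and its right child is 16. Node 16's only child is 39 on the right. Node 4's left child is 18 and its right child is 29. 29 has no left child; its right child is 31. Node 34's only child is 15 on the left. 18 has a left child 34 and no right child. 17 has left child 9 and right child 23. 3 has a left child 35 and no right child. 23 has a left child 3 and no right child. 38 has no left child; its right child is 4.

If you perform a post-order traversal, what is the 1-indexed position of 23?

Post-order visits the left subtree, then the right subtree, then the node.
At 6: go left to 38.
  At 38: no left child.
  At 38: go right to 4.
    At 4: go left to 18.
      At 18: go left to 34.
        At 34: go left to 15.
          At 15: go left to 11.
            11 is a leaf — visit 11.
          At 15: go right to 16.
            At 16: no left child.
            At 16: go right to 39.
              39 is a leaf — visit 39.
            Visit 16.
          Visit 15.
        At 34: no right child.
        Visit 34.
      At 18: no right child.
      Visit 18.
    At 4: go right to 29.
      At 29: no left child.
      At 29: go right to 31.
        31 is a leaf — visit 31.
      Visit 29.
    Visit 4.
  Visit 38.
At 6: go right to 17.
  At 17: go left to 9.
    9 is a leaf — visit 9.
  At 17: go right to 23.
    At 23: go left to 3.
      At 3: go left to 35.
        35 is a leaf — visit 35.
      At 3: no right child.
      Visit 3.
    At 23: no right child.
    Visit 23.
  Visit 17.
Visit 6.
Full post-order sequence: 11, 39, 16, 15, 34, 18, 31, 29, 4, 38, 9, 35, 3, 23, 17, 6.

14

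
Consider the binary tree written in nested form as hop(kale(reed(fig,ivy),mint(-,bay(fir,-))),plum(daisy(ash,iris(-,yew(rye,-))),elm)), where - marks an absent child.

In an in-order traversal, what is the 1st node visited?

fig

In-order visits the left subtree, then the node, then the right subtree.
At hop: go left to kale.
  At kale: go left to reed.
    At reed: go left to fig.
      fig is a leaf — visit fig.
    Visit reed.
    At reed: go right to ivy.
      ivy is a leaf — visit ivy.
  Visit kale.
  At kale: go right to mint.
    At mint: no left child.
    Visit mint.
    At mint: go right to bay.
      At bay: go left to fir.
        fir is a leaf — visit fir.
      Visit bay.
      At bay: no right child.
Visit hop.
At hop: go right to plum.
  At plum: go left to daisy.
    At daisy: go left to ash.
      ash is a leaf — visit ash.
    Visit daisy.
    At daisy: go right to iris.
      At iris: no left child.
      Visit iris.
      At iris: go right to yew.
        At yew: go left to rye.
          rye is a leaf — visit rye.
        Visit yew.
        At yew: no right child.
  Visit plum.
  At plum: go right to elm.
    elm is a leaf — visit elm.
Full in-order sequence: fig, reed, ivy, kale, mint, fir, bay, hop, ash, daisy, iris, rye, yew, plum, elm.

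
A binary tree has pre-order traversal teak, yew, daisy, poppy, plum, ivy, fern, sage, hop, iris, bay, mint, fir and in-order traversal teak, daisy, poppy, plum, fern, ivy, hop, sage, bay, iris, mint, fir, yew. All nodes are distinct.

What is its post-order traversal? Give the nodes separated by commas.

fern, hop, bay, fir, mint, iris, sage, ivy, plum, poppy, daisy, yew, teak

The first element of pre-order is the root; it splits in-order into left and right subtrees.
Root teak: left subtree has 0 nodes { }, right has 12 {daisy, poppy, plum, fern, ivy, hop, sage, bay, iris, mint, fir, yew}.
  Root yew: left subtree has 11 nodes {daisy, poppy, plum, fern, ivy, hop, sage, bay, iris, mint, fir}, right has 0 { }.
    Root daisy: left subtree has 0 nodes { }, right has 10 {poppy, plum, fern, ivy, hop, sage, bay, iris, mint, fir}.
      Root poppy: left subtree has 0 nodes { }, right has 9 {plum, fern, ivy, hop, sage, bay, iris, mint, fir}.
        Root plum: left subtree has 0 nodes { }, right has 8 {fern, ivy, hop, sage, bay, iris, mint, fir}.
          Root ivy: left subtree has 1 node {fern}, right has 6 {hop, sage, bay, iris, mint, fir}.
            Root sage: left subtree has 1 node {hop}, right has 4 {bay, iris, mint, fir}.
              Root iris: left subtree has 1 node {bay}, right has 2 {mint, fir}.
                Root mint: left subtree has 0 nodes { }, right has 1 {fir}.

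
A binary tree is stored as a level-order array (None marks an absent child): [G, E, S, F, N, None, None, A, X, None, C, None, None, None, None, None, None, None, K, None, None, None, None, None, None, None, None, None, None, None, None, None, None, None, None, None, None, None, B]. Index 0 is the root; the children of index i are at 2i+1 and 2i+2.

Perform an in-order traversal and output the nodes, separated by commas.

A, F, X, K, B, E, N, C, G, S

In-order visits the left subtree, then the node, then the right subtree.
At G: go left to E.
  At E: go left to F.
    At F: go left to A.
      A is a leaf — visit A.
    Visit F.
    At F: go right to X.
      At X: no left child.
      Visit X.
      At X: go right to K.
        At K: no left child.
        Visit K.
        At K: go right to B.
          B is a leaf — visit B.
  Visit E.
  At E: go right to N.
    At N: no left child.
    Visit N.
    At N: go right to C.
      C is a leaf — visit C.
Visit G.
At G: go right to S.
  S is a leaf — visit S.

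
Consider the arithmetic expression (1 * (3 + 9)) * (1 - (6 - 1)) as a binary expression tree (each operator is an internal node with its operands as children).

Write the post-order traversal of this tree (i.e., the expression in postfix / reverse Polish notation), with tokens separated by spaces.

1 3 9 + * 1 6 1 - - *

Post-order on an expression tree gives postfix notation: for each operator, emit left operand, right operand, then the operator.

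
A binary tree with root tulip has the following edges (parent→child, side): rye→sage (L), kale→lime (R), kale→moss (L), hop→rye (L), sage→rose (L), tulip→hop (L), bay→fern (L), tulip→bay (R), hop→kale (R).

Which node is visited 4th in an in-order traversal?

In-order visits the left subtree, then the node, then the right subtree.
At tulip: go left to hop.
  At hop: go left to rye.
    At rye: go left to sage.
      At sage: go left to rose.
        rose is a leaf — visit rose.
      Visit sage.
      At sage: no right child.
    Visit rye.
    At rye: no right child.
  Visit hop.
  At hop: go right to kale.
    At kale: go left to moss.
      moss is a leaf — visit moss.
    Visit kale.
    At kale: go right to lime.
      lime is a leaf — visit lime.
Visit tulip.
At tulip: go right to bay.
  At bay: go left to fern.
    fern is a leaf — visit fern.
  Visit bay.
  At bay: no right child.
Full in-order sequence: rose, sage, rye, hop, moss, kale, lime, tulip, fern, bay.

hop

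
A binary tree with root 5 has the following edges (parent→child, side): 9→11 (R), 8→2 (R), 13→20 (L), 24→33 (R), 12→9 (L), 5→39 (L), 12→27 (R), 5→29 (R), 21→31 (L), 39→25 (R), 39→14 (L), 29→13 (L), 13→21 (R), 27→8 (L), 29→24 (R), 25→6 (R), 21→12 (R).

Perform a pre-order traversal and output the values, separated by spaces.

Pre-order visits the node, then its left subtree, then its right subtree.
Visit 5.
At 5: go left to 39.
  Visit 39.
  At 39: go left to 14.
    14 is a leaf — visit 14.
  At 39: go right to 25.
    Visit 25.
    At 25: no left child.
    At 25: go right to 6.
      6 is a leaf — visit 6.
At 5: go right to 29.
  Visit 29.
  At 29: go left to 13.
    Visit 13.
    At 13: go left to 20.
      20 is a leaf — visit 20.
    At 13: go right to 21.
      Visit 21.
      At 21: go left to 31.
        31 is a leaf — visit 31.
      At 21: go right to 12.
        Visit 12.
        At 12: go left to 9.
          Visit 9.
          At 9: no left child.
          At 9: go right to 11.
            11 is a leaf — visit 11.
        At 12: go right to 27.
          Visit 27.
          At 27: go left to 8.
            Visit 8.
            At 8: no left child.
            At 8: go right to 2.
              2 is a leaf — visit 2.
          At 27: no right child.
  At 29: go right to 24.
    Visit 24.
    At 24: no left child.
    At 24: go right to 33.
      33 is a leaf — visit 33.

5 39 14 25 6 29 13 20 21 31 12 9 11 27 8 2 24 33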